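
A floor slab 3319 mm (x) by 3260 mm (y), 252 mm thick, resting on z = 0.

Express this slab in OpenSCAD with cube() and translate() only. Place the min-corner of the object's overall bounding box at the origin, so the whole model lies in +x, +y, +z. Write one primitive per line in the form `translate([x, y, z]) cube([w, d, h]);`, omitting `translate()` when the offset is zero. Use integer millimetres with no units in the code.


cube([3319, 3260, 252]);


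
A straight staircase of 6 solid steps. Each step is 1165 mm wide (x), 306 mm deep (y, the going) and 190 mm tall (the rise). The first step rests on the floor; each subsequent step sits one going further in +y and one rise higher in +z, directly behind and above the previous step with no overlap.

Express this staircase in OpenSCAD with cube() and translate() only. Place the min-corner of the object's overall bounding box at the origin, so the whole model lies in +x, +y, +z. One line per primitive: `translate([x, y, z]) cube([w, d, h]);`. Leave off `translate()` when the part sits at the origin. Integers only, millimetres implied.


cube([1165, 306, 190]);
translate([0, 306, 190]) cube([1165, 306, 190]);
translate([0, 612, 380]) cube([1165, 306, 190]);
translate([0, 918, 570]) cube([1165, 306, 190]);
translate([0, 1224, 760]) cube([1165, 306, 190]);
translate([0, 1530, 950]) cube([1165, 306, 190]);


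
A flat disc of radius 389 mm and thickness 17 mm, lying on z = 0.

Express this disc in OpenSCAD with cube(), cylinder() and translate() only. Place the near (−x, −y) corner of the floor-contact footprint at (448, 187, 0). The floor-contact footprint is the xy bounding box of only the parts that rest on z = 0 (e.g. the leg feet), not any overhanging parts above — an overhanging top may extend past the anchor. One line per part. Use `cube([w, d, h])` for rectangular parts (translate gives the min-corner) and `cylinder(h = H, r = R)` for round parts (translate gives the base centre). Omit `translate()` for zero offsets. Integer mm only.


translate([837, 576, 0]) cylinder(h = 17, r = 389);


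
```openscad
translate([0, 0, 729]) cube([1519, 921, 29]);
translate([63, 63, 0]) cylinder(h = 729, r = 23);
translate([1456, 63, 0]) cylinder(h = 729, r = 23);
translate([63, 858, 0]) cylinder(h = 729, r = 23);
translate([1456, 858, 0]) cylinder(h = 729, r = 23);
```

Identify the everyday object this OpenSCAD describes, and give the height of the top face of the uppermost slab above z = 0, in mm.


A table. The table height is 758 mm.

A 1519×921×29 slab sits at z = 729 on four Ø46 mm round legs — a table. The top surface is at 729 + 29 = 758 mm.


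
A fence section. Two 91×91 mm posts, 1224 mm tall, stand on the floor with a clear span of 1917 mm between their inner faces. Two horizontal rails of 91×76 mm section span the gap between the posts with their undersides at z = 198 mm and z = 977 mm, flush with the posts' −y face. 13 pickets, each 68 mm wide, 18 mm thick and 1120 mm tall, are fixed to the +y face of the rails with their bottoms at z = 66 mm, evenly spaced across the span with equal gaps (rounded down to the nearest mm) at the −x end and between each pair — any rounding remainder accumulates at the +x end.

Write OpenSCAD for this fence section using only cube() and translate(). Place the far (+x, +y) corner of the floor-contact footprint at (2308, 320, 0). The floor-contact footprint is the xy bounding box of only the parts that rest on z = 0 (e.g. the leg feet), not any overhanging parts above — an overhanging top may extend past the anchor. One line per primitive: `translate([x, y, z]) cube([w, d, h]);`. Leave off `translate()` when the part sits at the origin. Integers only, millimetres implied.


translate([209, 229, 0]) cube([91, 91, 1224]);
translate([2217, 229, 0]) cube([91, 91, 1224]);
translate([300, 229, 198]) cube([1917, 91, 76]);
translate([300, 229, 977]) cube([1917, 91, 76]);
translate([373, 320, 66]) cube([68, 18, 1120]);
translate([514, 320, 66]) cube([68, 18, 1120]);
translate([655, 320, 66]) cube([68, 18, 1120]);
translate([796, 320, 66]) cube([68, 18, 1120]);
translate([937, 320, 66]) cube([68, 18, 1120]);
translate([1078, 320, 66]) cube([68, 18, 1120]);
translate([1219, 320, 66]) cube([68, 18, 1120]);
translate([1360, 320, 66]) cube([68, 18, 1120]);
translate([1501, 320, 66]) cube([68, 18, 1120]);
translate([1642, 320, 66]) cube([68, 18, 1120]);
translate([1783, 320, 66]) cube([68, 18, 1120]);
translate([1924, 320, 66]) cube([68, 18, 1120]);
translate([2065, 320, 66]) cube([68, 18, 1120]);


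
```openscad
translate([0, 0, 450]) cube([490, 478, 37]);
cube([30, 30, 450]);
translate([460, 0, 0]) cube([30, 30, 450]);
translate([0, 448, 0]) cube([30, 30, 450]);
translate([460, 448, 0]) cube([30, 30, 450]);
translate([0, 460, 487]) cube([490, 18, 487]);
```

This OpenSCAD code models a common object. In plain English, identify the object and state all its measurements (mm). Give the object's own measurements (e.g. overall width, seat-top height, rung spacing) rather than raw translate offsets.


A chair. The seat is a 490×478×37 mm slab with its top at z = 487 mm, on four 30×30 mm corner legs (flush with the seat edges, standing on z = 0). A flat backrest 18 mm thick, 487 mm tall, spans the full seat width and rises from the seat top along its +y edge, rear face flush with the rear of the seat.


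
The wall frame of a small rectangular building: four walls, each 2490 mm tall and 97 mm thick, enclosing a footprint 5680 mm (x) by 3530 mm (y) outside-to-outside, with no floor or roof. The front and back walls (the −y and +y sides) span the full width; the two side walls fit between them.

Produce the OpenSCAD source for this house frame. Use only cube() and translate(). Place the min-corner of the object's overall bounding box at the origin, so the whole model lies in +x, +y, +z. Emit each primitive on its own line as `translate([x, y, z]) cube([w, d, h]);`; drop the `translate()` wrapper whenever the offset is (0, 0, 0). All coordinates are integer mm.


cube([5680, 97, 2490]);
translate([0, 3433, 0]) cube([5680, 97, 2490]);
translate([0, 97, 0]) cube([97, 3336, 2490]);
translate([5583, 97, 0]) cube([97, 3336, 2490]);


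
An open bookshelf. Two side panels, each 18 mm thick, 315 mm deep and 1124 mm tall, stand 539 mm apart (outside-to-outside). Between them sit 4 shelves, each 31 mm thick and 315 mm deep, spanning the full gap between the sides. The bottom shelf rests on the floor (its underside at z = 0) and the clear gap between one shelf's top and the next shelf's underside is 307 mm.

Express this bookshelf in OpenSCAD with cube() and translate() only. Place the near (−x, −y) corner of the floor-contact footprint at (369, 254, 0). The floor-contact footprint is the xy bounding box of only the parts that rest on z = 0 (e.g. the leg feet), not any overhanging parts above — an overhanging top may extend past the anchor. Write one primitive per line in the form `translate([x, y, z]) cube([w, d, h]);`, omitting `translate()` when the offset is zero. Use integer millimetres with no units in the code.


translate([369, 254, 0]) cube([18, 315, 1124]);
translate([890, 254, 0]) cube([18, 315, 1124]);
translate([387, 254, 0]) cube([503, 315, 31]);
translate([387, 254, 338]) cube([503, 315, 31]);
translate([387, 254, 676]) cube([503, 315, 31]);
translate([387, 254, 1014]) cube([503, 315, 31]);


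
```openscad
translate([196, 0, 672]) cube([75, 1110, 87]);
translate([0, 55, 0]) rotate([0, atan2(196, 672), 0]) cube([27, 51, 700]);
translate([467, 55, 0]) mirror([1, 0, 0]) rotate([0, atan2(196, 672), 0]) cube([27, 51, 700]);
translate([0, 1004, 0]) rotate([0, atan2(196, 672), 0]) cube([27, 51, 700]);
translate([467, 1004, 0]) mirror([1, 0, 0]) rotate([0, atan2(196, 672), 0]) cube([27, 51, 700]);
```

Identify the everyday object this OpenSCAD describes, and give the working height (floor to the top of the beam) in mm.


A sawhorse. The overall height is 759 mm.

A beam across two mirrored pairs of raked legs — a sawhorse. The beam's underside is at z = 672 (matching the legs' vertical rise in atan2(196, 672)) and the beam is 87 mm tall, so its top is at 672 + 87 = 759 mm. The raked legs top out at the beam's underside, so that is the highest point.


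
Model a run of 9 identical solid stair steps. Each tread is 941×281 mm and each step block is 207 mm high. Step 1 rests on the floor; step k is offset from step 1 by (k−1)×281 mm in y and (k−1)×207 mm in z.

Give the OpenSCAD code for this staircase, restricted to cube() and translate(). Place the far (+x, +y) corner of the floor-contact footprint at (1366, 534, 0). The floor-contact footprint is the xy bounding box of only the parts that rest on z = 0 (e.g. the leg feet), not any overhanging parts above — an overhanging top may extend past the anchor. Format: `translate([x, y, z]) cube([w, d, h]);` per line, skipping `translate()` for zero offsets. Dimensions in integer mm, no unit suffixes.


translate([425, 253, 0]) cube([941, 281, 207]);
translate([425, 534, 207]) cube([941, 281, 207]);
translate([425, 815, 414]) cube([941, 281, 207]);
translate([425, 1096, 621]) cube([941, 281, 207]);
translate([425, 1377, 828]) cube([941, 281, 207]);
translate([425, 1658, 1035]) cube([941, 281, 207]);
translate([425, 1939, 1242]) cube([941, 281, 207]);
translate([425, 2220, 1449]) cube([941, 281, 207]);
translate([425, 2501, 1656]) cube([941, 281, 207]);


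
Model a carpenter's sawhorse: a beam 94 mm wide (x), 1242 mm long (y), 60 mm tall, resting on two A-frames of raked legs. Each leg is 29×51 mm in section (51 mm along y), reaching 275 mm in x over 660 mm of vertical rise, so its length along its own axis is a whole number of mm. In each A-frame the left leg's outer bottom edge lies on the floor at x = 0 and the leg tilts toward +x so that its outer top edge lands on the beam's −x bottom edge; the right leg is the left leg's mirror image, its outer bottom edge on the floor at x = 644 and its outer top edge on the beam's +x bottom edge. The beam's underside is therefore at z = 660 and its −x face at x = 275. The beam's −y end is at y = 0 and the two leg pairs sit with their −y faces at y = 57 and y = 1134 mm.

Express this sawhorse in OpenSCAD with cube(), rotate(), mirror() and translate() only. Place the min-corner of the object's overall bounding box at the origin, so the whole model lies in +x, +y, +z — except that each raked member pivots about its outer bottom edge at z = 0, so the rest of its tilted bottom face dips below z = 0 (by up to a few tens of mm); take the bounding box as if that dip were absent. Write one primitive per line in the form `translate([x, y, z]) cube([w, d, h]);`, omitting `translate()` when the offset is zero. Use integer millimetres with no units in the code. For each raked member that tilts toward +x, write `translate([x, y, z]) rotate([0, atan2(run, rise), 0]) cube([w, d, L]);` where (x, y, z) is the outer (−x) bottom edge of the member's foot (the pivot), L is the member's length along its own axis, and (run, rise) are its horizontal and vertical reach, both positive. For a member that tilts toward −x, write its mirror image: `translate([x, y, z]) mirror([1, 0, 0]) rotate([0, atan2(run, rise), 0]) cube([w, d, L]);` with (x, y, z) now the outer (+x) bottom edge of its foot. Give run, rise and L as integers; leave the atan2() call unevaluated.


translate([275, 0, 660]) cube([94, 1242, 60]);
translate([0, 57, 0]) rotate([0, atan2(275, 660), 0]) cube([29, 51, 715]);
translate([644, 57, 0]) mirror([1, 0, 0]) rotate([0, atan2(275, 660), 0]) cube([29, 51, 715]);
translate([0, 1134, 0]) rotate([0, atan2(275, 660), 0]) cube([29, 51, 715]);
translate([644, 1134, 0]) mirror([1, 0, 0]) rotate([0, atan2(275, 660), 0]) cube([29, 51, 715]);


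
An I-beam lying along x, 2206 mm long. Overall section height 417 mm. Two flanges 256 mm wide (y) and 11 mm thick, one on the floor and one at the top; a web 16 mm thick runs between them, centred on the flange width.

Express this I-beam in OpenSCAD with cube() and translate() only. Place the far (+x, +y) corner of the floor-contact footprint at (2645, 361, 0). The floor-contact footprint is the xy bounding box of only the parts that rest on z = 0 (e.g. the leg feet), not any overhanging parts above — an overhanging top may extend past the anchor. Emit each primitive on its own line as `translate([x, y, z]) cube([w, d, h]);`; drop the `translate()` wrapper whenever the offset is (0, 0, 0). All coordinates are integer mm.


translate([439, 105, 0]) cube([2206, 256, 11]);
translate([439, 225, 11]) cube([2206, 16, 395]);
translate([439, 105, 406]) cube([2206, 256, 11]);


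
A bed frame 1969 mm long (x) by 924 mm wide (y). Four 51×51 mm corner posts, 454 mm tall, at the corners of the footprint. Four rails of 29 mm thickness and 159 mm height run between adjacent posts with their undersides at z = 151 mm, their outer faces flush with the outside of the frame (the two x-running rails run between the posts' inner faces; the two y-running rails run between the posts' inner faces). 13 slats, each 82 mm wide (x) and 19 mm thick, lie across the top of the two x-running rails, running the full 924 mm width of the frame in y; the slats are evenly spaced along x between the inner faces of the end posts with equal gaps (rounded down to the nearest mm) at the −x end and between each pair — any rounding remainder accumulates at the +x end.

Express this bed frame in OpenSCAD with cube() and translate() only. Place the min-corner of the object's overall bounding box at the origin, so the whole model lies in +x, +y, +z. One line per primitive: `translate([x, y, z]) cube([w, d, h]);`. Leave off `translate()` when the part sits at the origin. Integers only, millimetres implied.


cube([51, 51, 454]);
translate([0, 873, 0]) cube([51, 51, 454]);
translate([1918, 0, 0]) cube([51, 51, 454]);
translate([1918, 873, 0]) cube([51, 51, 454]);
translate([51, 0, 151]) cube([1867, 29, 159]);
translate([51, 895, 151]) cube([1867, 29, 159]);
translate([0, 51, 151]) cube([29, 822, 159]);
translate([1940, 51, 151]) cube([29, 822, 159]);
translate([108, 0, 310]) cube([82, 924, 19]);
translate([247, 0, 310]) cube([82, 924, 19]);
translate([386, 0, 310]) cube([82, 924, 19]);
translate([525, 0, 310]) cube([82, 924, 19]);
translate([664, 0, 310]) cube([82, 924, 19]);
translate([803, 0, 310]) cube([82, 924, 19]);
translate([942, 0, 310]) cube([82, 924, 19]);
translate([1081, 0, 310]) cube([82, 924, 19]);
translate([1220, 0, 310]) cube([82, 924, 19]);
translate([1359, 0, 310]) cube([82, 924, 19]);
translate([1498, 0, 310]) cube([82, 924, 19]);
translate([1637, 0, 310]) cube([82, 924, 19]);
translate([1776, 0, 310]) cube([82, 924, 19]);


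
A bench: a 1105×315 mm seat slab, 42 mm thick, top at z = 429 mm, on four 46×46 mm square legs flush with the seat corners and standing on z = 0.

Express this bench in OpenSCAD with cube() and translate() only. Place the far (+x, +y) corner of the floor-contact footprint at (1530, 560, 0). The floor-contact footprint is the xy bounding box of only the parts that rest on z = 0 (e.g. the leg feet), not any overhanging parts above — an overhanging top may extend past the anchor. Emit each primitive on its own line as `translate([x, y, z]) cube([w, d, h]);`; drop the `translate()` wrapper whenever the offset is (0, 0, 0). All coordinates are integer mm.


translate([425, 245, 387]) cube([1105, 315, 42]);
translate([425, 245, 0]) cube([46, 46, 387]);
translate([425, 514, 0]) cube([46, 46, 387]);
translate([1484, 245, 0]) cube([46, 46, 387]);
translate([1484, 514, 0]) cube([46, 46, 387]);


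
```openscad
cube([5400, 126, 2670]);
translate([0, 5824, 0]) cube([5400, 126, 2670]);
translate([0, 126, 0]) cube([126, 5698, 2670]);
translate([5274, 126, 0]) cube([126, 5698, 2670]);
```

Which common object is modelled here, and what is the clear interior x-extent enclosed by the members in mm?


A house (or room) frame. The interior width is 5148 mm.

Four 2670 mm walls enclosing a rectangle with no floor or roof — a room or house frame. Outside width is 5400 mm and wall thickness is 126 mm, so the interior width is 5400 − 2 × 126 = 5148 mm.


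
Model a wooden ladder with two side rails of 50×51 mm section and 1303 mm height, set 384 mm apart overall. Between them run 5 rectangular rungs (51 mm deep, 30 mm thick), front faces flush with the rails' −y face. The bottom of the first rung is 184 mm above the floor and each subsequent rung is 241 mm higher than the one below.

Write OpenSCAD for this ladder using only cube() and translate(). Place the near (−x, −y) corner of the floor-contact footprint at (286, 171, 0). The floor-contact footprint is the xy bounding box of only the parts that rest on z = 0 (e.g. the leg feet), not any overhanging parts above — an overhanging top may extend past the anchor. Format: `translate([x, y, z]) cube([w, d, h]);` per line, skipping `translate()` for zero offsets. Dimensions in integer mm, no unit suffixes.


translate([286, 171, 0]) cube([50, 51, 1303]);
translate([620, 171, 0]) cube([50, 51, 1303]);
translate([336, 171, 184]) cube([284, 51, 30]);
translate([336, 171, 425]) cube([284, 51, 30]);
translate([336, 171, 666]) cube([284, 51, 30]);
translate([336, 171, 907]) cube([284, 51, 30]);
translate([336, 171, 1148]) cube([284, 51, 30]);


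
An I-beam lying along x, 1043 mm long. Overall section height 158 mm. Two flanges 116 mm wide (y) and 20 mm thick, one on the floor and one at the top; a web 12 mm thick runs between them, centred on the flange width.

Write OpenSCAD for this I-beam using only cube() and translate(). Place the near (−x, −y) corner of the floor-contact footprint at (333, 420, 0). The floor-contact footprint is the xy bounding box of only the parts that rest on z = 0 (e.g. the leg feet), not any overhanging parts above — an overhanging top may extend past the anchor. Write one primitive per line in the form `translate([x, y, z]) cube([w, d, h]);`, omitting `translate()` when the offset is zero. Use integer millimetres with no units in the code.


translate([333, 420, 0]) cube([1043, 116, 20]);
translate([333, 472, 20]) cube([1043, 12, 118]);
translate([333, 420, 138]) cube([1043, 116, 20]);


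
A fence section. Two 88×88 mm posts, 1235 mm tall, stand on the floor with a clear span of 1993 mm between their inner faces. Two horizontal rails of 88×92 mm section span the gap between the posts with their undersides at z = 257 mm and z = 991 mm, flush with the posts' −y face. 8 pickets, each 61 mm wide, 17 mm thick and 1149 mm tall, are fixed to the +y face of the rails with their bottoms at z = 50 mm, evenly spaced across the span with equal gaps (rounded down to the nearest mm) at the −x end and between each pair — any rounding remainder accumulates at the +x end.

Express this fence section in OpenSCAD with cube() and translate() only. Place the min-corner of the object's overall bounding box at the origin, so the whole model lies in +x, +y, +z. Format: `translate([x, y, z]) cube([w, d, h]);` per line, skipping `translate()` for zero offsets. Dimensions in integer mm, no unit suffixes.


cube([88, 88, 1235]);
translate([2081, 0, 0]) cube([88, 88, 1235]);
translate([88, 0, 257]) cube([1993, 88, 92]);
translate([88, 0, 991]) cube([1993, 88, 92]);
translate([255, 88, 50]) cube([61, 17, 1149]);
translate([483, 88, 50]) cube([61, 17, 1149]);
translate([711, 88, 50]) cube([61, 17, 1149]);
translate([939, 88, 50]) cube([61, 17, 1149]);
translate([1167, 88, 50]) cube([61, 17, 1149]);
translate([1395, 88, 50]) cube([61, 17, 1149]);
translate([1623, 88, 50]) cube([61, 17, 1149]);
translate([1851, 88, 50]) cube([61, 17, 1149]);


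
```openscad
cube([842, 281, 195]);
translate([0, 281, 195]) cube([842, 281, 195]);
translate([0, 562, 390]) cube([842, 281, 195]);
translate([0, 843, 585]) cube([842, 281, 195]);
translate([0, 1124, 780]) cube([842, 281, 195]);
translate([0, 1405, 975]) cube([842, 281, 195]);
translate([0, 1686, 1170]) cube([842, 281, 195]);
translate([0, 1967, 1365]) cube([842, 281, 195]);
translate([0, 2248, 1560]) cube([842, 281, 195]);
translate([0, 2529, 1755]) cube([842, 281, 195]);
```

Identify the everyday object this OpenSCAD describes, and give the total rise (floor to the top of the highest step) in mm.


A staircase. The total rise is 1950 mm.

10 identical blocks, each offset up and back from the previous — a staircase. Each step is 195 mm tall and there are 10 of them, so the total rise is 10 × 195 = 1950 mm.


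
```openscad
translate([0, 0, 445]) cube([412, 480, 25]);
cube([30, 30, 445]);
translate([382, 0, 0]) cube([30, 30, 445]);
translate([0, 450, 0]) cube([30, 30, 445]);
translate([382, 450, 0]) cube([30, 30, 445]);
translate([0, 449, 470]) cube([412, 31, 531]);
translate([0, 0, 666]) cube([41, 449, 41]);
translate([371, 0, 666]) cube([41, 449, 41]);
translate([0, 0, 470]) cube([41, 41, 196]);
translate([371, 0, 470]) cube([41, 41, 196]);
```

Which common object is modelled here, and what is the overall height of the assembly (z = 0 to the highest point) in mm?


A chair. The overall height is 1001 mm.

A slab on four corner posts with a tall panel at the back — a chair. The seat slab sits at z = 445 with thickness 25, and the 531 mm backrest starts at the seat top, so the overall height is 445 + 25 + 531 = 1001 mm.


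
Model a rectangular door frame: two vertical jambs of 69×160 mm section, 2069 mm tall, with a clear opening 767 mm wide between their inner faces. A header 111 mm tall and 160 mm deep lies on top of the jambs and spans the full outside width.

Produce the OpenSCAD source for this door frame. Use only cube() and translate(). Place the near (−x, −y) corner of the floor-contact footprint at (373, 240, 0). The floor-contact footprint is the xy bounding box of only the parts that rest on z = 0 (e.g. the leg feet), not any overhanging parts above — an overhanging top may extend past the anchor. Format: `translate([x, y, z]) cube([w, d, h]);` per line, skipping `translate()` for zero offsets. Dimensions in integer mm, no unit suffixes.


translate([373, 240, 0]) cube([69, 160, 2069]);
translate([1209, 240, 0]) cube([69, 160, 2069]);
translate([373, 240, 2069]) cube([905, 160, 111]);


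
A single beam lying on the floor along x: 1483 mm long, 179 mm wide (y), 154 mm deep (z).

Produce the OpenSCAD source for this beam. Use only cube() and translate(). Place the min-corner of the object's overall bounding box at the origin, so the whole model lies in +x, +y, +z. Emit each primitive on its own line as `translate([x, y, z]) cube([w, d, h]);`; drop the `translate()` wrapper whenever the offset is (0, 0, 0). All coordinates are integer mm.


cube([1483, 179, 154]);


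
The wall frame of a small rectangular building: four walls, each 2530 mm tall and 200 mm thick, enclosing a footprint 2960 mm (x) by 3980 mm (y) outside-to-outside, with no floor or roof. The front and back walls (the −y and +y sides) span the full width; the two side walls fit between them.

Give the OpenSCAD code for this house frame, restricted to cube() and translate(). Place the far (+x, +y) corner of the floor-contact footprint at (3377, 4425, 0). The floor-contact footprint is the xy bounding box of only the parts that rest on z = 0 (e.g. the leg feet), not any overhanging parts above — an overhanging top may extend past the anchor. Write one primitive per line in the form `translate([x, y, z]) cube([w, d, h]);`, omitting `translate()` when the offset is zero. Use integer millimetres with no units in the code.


translate([417, 445, 0]) cube([2960, 200, 2530]);
translate([417, 4225, 0]) cube([2960, 200, 2530]);
translate([417, 645, 0]) cube([200, 3580, 2530]);
translate([3177, 645, 0]) cube([200, 3580, 2530]);


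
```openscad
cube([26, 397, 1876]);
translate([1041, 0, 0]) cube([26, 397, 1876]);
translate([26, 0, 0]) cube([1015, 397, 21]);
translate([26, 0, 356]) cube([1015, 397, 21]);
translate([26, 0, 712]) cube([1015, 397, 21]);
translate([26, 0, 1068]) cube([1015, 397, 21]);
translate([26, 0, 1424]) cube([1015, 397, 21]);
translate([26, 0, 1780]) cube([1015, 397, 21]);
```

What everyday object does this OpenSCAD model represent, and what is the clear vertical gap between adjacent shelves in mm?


A bookshelf. The clear shelf gap is 335 mm.

Two tall side panels with 6 horizontal boards between them — a bookshelf. The first two shelf undersides are at z = 0 and z = 356; with shelf thickness 21, the clear gap is 356 − 0 − 21 = 335 mm.


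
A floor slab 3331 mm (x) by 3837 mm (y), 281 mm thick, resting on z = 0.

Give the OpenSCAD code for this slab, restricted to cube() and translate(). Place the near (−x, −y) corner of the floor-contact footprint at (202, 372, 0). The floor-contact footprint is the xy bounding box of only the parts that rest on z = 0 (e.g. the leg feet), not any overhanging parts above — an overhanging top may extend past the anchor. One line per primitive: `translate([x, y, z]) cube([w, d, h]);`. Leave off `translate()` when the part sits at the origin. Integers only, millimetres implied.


translate([202, 372, 0]) cube([3331, 3837, 281]);


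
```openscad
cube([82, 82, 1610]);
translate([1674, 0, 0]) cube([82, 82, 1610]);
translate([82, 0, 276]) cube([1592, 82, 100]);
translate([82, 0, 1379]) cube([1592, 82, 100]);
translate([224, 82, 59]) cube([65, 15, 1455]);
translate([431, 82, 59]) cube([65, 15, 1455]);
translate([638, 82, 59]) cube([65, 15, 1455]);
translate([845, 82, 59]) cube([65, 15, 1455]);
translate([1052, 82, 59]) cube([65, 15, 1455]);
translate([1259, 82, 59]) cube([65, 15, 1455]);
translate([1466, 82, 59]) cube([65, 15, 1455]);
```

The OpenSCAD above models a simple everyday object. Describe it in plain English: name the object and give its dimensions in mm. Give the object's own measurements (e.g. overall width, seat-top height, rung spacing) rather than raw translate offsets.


A fence section. Two 82×82 mm posts, 1610 mm tall, stand on the floor with a clear span of 1592 mm between their inner faces. Two horizontal rails of 82×100 mm section span the gap between the posts with their undersides at z = 276 mm and z = 1379 mm, flush with the posts' −y face. 7 pickets, each 65 mm wide, 15 mm thick and 1455 mm tall, are fixed to the +y face of the rails with their bottoms at z = 59 mm, spaced across the span with a 142 mm gap after the −x post and between neighbouring pickets, with 143 mm left before the +x post.


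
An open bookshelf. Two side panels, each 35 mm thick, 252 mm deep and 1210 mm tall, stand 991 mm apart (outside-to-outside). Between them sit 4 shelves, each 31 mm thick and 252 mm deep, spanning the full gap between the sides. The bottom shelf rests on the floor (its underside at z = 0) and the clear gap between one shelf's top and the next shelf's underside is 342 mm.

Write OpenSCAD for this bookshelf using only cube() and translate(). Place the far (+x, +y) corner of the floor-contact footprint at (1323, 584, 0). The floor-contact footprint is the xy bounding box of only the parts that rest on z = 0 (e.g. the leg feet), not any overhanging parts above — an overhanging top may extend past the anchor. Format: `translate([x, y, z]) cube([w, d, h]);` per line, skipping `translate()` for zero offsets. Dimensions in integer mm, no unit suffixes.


translate([332, 332, 0]) cube([35, 252, 1210]);
translate([1288, 332, 0]) cube([35, 252, 1210]);
translate([367, 332, 0]) cube([921, 252, 31]);
translate([367, 332, 373]) cube([921, 252, 31]);
translate([367, 332, 746]) cube([921, 252, 31]);
translate([367, 332, 1119]) cube([921, 252, 31]);


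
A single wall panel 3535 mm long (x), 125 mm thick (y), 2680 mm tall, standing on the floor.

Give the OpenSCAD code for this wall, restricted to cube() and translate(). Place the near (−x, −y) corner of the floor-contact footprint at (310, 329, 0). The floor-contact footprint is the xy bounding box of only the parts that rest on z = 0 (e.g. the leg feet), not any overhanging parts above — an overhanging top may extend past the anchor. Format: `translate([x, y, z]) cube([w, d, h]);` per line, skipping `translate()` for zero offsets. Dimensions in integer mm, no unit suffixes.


translate([310, 329, 0]) cube([3535, 125, 2680]);


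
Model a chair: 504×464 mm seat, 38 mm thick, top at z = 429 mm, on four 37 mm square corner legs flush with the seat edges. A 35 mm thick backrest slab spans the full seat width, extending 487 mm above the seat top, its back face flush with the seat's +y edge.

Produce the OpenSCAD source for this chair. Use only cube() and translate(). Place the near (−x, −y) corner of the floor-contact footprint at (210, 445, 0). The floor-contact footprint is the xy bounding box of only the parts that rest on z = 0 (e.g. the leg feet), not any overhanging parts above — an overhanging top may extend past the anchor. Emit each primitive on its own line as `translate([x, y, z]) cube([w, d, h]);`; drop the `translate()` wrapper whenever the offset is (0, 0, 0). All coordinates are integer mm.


// leg_h = 429 - 38 = 391
translate([210, 445, 391]) cube([504, 464, 38]);
translate([210, 445, 0]) cube([37, 37, 391]);
translate([677, 445, 0]) cube([37, 37, 391]);
translate([210, 872, 0]) cube([37, 37, 391]);
translate([677, 872, 0]) cube([37, 37, 391]);
translate([210, 874, 429]) cube([504, 35, 487]);


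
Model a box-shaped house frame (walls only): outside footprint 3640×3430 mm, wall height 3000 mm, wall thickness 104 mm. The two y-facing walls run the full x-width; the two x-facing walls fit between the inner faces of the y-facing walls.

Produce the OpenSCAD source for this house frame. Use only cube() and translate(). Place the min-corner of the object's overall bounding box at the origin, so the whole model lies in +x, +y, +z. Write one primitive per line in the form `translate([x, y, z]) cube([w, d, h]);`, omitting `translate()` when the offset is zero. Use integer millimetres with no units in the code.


cube([3640, 104, 3000]);
translate([0, 3326, 0]) cube([3640, 104, 3000]);
translate([0, 104, 0]) cube([104, 3222, 3000]);
translate([3536, 104, 0]) cube([104, 3222, 3000]);


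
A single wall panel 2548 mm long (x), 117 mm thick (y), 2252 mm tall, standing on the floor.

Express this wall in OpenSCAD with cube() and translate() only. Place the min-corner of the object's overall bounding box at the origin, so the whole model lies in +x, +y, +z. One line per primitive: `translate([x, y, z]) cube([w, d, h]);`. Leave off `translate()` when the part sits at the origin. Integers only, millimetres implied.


cube([2548, 117, 2252]);


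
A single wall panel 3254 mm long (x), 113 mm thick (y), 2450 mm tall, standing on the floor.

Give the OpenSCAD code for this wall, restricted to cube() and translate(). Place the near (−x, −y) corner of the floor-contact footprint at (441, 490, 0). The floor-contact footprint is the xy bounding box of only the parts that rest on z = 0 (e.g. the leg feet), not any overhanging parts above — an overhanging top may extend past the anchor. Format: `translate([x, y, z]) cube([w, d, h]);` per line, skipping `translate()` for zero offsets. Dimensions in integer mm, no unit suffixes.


translate([441, 490, 0]) cube([3254, 113, 2450]);


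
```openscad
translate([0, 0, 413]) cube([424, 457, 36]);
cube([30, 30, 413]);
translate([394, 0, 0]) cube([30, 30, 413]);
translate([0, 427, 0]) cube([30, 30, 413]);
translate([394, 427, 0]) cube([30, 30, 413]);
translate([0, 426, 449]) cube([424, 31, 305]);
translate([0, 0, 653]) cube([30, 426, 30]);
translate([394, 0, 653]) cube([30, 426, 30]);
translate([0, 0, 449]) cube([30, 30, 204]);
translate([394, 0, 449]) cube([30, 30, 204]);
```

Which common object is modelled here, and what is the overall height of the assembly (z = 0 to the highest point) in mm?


A chair. The overall height is 754 mm.

A slab on four corner posts with a tall panel at the back — a chair. The seat slab sits at z = 413 with thickness 36, and the 305 mm backrest starts at the seat top, so the overall height is 413 + 36 + 305 = 754 mm.


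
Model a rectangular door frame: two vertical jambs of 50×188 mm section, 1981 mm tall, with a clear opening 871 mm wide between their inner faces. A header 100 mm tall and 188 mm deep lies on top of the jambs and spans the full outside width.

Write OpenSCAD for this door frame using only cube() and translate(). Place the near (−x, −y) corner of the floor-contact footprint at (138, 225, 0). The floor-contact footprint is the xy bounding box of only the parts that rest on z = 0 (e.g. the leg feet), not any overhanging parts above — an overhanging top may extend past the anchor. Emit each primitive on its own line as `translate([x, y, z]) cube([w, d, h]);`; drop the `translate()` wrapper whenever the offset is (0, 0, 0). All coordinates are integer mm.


translate([138, 225, 0]) cube([50, 188, 1981]);
translate([1059, 225, 0]) cube([50, 188, 1981]);
translate([138, 225, 1981]) cube([971, 188, 100]);


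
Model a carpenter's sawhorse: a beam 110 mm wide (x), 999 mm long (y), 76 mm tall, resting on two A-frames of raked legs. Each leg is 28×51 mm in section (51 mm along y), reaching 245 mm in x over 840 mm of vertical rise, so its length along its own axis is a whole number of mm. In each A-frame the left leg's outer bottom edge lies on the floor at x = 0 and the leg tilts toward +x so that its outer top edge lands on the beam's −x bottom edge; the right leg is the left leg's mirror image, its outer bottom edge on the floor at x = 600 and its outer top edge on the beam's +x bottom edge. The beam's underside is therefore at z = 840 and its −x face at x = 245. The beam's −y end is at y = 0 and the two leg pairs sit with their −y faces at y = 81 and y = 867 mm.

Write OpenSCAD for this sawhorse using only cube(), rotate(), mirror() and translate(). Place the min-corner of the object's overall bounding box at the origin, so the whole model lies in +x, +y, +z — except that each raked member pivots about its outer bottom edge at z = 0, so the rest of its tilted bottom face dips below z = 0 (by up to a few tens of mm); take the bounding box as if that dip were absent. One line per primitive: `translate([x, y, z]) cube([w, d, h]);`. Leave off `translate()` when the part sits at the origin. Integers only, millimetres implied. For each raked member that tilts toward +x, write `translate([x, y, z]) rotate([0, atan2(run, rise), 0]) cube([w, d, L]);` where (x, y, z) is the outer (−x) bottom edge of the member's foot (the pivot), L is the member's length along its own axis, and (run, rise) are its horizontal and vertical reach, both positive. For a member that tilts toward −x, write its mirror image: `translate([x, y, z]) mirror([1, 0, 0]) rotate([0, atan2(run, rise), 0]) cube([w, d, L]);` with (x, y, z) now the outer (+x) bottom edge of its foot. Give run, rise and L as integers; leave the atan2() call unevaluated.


// leg length = √(245² + 840²) = 875
// right-leg outer foot x = 2·245 + 110 = 600
// beam min-corner = (245, 0, 840)
translate([245, 0, 840]) cube([110, 999, 76]);
translate([0, 81, 0]) rotate([0, atan2(245, 840), 0]) cube([28, 51, 875]);
translate([600, 81, 0]) mirror([1, 0, 0]) rotate([0, atan2(245, 840), 0]) cube([28, 51, 875]);
translate([0, 867, 0]) rotate([0, atan2(245, 840), 0]) cube([28, 51, 875]);
translate([600, 867, 0]) mirror([1, 0, 0]) rotate([0, atan2(245, 840), 0]) cube([28, 51, 875]);


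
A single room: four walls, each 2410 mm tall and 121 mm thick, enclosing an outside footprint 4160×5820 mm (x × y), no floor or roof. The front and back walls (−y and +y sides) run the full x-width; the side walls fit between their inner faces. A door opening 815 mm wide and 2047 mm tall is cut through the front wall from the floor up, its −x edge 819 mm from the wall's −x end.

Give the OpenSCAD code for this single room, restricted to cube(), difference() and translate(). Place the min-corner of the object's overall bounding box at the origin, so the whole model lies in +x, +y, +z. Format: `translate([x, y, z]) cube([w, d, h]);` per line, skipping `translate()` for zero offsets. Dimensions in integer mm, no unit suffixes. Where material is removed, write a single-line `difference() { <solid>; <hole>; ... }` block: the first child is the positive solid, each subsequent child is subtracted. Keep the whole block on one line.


difference() { cube([4160, 121, 2410]); translate([819, 0, 0]) cube([815, 121, 2047]); }
translate([0, 5699, 0]) cube([4160, 121, 2410]);
translate([0, 121, 0]) cube([121, 5578, 2410]);
translate([4039, 121, 0]) cube([121, 5578, 2410]);


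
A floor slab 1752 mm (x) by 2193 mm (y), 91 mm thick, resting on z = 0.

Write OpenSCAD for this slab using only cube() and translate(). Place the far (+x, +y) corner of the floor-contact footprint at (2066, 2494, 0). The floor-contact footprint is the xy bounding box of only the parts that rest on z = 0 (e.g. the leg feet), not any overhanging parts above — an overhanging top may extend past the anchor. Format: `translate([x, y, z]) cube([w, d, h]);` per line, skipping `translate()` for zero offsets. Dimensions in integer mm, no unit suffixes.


translate([314, 301, 0]) cube([1752, 2193, 91]);


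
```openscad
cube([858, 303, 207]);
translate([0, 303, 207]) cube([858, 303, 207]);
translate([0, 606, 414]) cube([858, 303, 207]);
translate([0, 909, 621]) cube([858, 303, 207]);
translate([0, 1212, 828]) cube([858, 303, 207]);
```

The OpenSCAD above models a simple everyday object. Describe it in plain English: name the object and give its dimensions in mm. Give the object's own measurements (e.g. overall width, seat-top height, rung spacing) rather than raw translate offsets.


A straight staircase of 5 solid steps. Each step is 858 mm wide (x), 303 mm deep (y, the going) and 207 mm tall (the rise). The first step rests on the floor; each subsequent step sits one going further in +y and one rise higher in +z, directly behind and above the previous step with no overlap.


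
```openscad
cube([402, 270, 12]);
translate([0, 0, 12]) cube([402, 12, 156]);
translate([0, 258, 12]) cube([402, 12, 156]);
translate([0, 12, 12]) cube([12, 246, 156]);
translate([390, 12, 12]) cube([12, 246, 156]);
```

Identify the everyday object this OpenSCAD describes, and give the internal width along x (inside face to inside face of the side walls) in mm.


An open box. The internal width is 378 mm.

A 402×270 base slab with four walls standing on it — an open box. The base is 402 mm wide and the walls are 12 mm thick, so the internal width is 402 − 2 × 12 = 378 mm.


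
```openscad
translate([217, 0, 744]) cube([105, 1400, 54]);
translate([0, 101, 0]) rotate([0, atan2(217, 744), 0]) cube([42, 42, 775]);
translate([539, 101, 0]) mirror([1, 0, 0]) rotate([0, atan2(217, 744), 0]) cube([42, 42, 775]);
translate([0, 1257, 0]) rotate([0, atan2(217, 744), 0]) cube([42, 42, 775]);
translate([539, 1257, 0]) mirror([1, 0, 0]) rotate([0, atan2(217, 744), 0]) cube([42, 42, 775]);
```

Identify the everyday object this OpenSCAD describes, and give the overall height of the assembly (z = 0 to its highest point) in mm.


A sawhorse. The overall height is 798 mm.

A beam across two mirrored pairs of raked legs — a sawhorse. The beam's underside is at z = 744 (matching the legs' vertical rise in atan2(217, 744)) and the beam is 54 mm tall, so its top is at 744 + 54 = 798 mm. The raked legs top out at the beam's underside, so that is the highest point.


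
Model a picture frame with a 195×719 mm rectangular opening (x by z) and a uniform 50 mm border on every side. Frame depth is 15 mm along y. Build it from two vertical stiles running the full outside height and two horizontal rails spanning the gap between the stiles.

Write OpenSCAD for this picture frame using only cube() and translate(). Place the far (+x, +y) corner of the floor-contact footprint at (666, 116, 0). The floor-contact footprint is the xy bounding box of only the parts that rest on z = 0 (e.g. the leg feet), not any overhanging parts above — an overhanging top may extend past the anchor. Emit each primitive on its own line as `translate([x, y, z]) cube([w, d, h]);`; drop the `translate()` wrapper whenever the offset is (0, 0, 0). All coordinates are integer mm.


translate([371, 101, 0]) cube([50, 15, 819]);
translate([616, 101, 0]) cube([50, 15, 819]);
translate([421, 101, 0]) cube([195, 15, 50]);
translate([421, 101, 769]) cube([195, 15, 50]);
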